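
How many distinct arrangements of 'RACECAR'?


Letters: 7, freq: {'R': 2, 'A': 2, 'C': 2, 'E': 1}
7!/(2!×2!×2!×1!) = 5040/8 = 630

630


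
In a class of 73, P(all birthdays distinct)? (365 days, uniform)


P(all different) = Π(365-i)/365 for i=0..72
= (365/365)×(364/365)×...×(293/365)
= 0.000439

P ≈ 0.0004 ≈ 0.04%


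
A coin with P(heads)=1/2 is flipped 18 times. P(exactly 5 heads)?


Binomial: P(X=5) = C(18,5)×p^5×(1-p)^13
= 8568 × 1/32 × 1/8192 = 1071/32768

P(X=5) = 1071/32768 ≈ 3.27%


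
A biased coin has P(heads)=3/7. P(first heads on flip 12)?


Geometric: P(X=12) = (1-p)^(k-1)×p = (4/7)^11×3/7 = 12582912/13841287201

P(X=12) = 12582912/13841287201 ≈ 0.09%


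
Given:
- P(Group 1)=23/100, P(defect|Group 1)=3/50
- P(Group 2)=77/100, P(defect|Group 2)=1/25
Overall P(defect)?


P(B) = Σ P(B|Aᵢ)×P(Aᵢ)
  3/50×23/100 = 69/5000
  1/25×77/100 = 77/2500
Sum = 223/5000

P(defect) = 223/5000 ≈ 4.46%


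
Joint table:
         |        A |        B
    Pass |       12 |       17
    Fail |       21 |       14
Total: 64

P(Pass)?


P(Pass) = (12+17)/64 = 29/64

P(Pass) = 29/64 ≈ 45.31%


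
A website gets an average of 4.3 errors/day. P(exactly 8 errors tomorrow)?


Poisson(λ=4.3): P(X=8) = e^(-λ)×λ^k/k!
= e^(-4.3) × 4.3^8 / 8!
≈ 0.01356855901 × 116882.002776 / 40320 ≈ 0.039333

P(X=8) ≈ 0.039333 ≈ 3.93%


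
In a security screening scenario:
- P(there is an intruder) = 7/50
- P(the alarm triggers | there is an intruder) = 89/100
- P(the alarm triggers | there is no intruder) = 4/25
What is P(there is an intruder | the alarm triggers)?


Using Bayes' theorem:
P(A|B) = P(B|A)·P(A) / P(B)

P(the alarm triggers) = 89/100 × 7/50 + 4/25 × 43/50
= 623/5000 + 86/625 = 1311/5000

P(there is an intruder|the alarm triggers) = (623/5000) / (1311/5000) = 623/1311

P(there is an intruder|the alarm triggers) = 623/1311 ≈ 47.52%


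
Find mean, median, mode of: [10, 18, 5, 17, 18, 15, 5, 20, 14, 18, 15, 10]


Sorted: [5, 5, 10, 10, 14, 15, 15, 17, 18, 18, 18, 20]
Mean = 165/12 = 55/4
Median = 15
Freq: {10: 2, 18: 3, 5: 2, 17: 1, 15: 2, 20: 1, 14: 1}
Mode: [18]

Mean=55/4, Median=15, Mode=18


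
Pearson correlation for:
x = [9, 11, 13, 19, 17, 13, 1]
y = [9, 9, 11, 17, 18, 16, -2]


n=7, Σx=83, Σy=78, Σxy=1158, Σx²=1191, Σy²=1156
r = (7×1158 - 83×78)/√((7×1191 - 83²)(7×1156 - 78²))
= 1632/√(1448×2008) = 1632/√2907584 ≈ 1632/1705.1639 ≈ 0.9571

r ≈ 0.9571


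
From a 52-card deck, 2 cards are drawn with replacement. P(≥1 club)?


P(not a club) = 39/52 = 3/4
P(none in 2 draws) = (3/4)^2 = 9/16
P(≥1 club) = 1 - 9/16 = 7/16

P = 7/16 ≈ 43.75%


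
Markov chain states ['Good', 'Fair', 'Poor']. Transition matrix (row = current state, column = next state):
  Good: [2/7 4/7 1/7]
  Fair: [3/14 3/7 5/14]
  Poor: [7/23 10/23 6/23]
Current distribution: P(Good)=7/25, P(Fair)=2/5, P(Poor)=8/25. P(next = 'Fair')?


P(next=Fair) = Σᵢ P(now=i)×P(i→Fair)
= 7/25×4/7 + 2/5×3/7 + 8/25×10/23
= 4/25 + 6/35 + 16/115 = 1894/4025

P = 1894/4025 ≈ 0.4706


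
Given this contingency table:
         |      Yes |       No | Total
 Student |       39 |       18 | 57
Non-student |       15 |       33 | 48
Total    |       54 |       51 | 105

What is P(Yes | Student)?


P(Yes | Student) = 39/(39+18) = 39/57 = 13/19

P(Yes|Student) = 13/19 ≈ 68.42%


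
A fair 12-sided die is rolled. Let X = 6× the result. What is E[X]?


E[die] = (1+12)/2 = 13/2
E[X] = 6 × 13/2 = 39

E[X] = 39


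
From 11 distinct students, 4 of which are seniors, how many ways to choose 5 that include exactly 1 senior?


Choose 1 of the 4 seniors and 4 of the other 7 students:
C(4,1)×C(7,4) = 4×35 = 140

140


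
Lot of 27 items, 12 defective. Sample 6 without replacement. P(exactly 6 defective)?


Hypergeometric: C(12,6)×C(15,0)/C(27,6)
= 924×1/296010 = 14/4485

P(X=6) = 14/4485 ≈ 0.31%


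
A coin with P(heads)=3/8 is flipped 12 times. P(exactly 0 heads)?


Binomial: P(X=0) = C(12,0)×p^0×(1-p)^12
= 1 × 1 × 244140625/68719476736 = 244140625/68719476736

P(X=0) = 244140625/68719476736 ≈ 0.36%


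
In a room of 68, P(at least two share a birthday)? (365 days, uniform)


P(all different) = Π(365-i)/365 for i=0..67
= 0.001274
P(match) = 1 - 0.001274 = 0.998726

P ≈ 0.9987 ≈ 99.87%


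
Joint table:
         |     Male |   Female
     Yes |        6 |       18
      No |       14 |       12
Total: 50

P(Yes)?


P(Yes) = (6+18)/50 = 24/50 = 12/25

P(Yes) = 12/25 ≈ 48.00%


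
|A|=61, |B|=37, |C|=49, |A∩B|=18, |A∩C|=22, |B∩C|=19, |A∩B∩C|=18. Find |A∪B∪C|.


|A∪B∪C| = 61+37+49-18-22-19+18 = 106

|A∪B∪C| = 106


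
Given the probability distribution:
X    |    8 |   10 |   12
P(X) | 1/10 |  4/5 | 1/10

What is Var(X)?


E[X] = 10
E[X²] = 504/5
Var(X) = E[X²] - (E[X])² = 504/5 - 100 = 4/5

Var(X) = 4/5 ≈ 0.8000


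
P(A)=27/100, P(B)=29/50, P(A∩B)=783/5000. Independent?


P(A)×P(B) = 783/5000
P(A∩B) = 783/5000
Equal ✓ → Independent

Yes, independent


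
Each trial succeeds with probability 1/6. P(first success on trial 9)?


Geometric: P(X=9) = (1-p)^(k-1)×p = (5/6)^8×1/6 = 390625/10077696

P(X=9) = 390625/10077696 ≈ 3.88%


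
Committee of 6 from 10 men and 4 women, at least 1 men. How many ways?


Count by #men:
  2M,4W: C(10,2)×C(4,4)=45
  3M,3W: C(10,3)×C(4,3)=480
  4M,2W: C(10,4)×C(4,2)=1260
  5M,1W: C(10,5)×C(4,1)=1008
  6M,0W: C(10,6)×C(4,0)=210
Total = 3003

3003


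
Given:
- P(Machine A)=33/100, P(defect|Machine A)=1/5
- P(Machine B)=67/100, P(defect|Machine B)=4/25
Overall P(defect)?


P(B) = Σ P(B|Aᵢ)×P(Aᵢ)
  1/5×33/100 = 33/500
  4/25×67/100 = 67/625
Sum = 433/2500

P(defect) = 433/2500 ≈ 17.32%


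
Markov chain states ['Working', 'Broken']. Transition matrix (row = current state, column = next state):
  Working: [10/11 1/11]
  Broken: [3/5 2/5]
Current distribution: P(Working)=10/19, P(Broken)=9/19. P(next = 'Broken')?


P(next=Broken) = Σᵢ P(now=i)×P(i→Broken)
= 10/19×1/11 + 9/19×2/5
= 10/209 + 18/95 = 248/1045

P = 248/1045 ≈ 0.2373


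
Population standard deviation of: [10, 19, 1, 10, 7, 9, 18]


Mean = 74/7
  (10-74/7)²=16/49
  (19-74/7)²=3481/49
  (1-74/7)²=4489/49
  (10-74/7)²=16/49
  (7-74/7)²=625/49
  (9-74/7)²=121/49
  (18-74/7)²=2704/49
Σ(x-μ)² = 1636/7
σ² = (1636/7)/7 = 1636/49

σ = √(1636/49) ≈ 5.7782


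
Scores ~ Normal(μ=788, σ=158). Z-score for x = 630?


z = (x - μ)/σ = (630 - 788)/158 = -1.0

z = -1.0


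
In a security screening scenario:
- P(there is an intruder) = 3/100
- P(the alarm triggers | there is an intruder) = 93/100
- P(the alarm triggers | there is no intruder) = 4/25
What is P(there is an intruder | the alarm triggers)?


Using Bayes' theorem:
P(A|B) = P(B|A)·P(A) / P(B)

P(the alarm triggers) = 93/100 × 3/100 + 4/25 × 97/100
= 279/10000 + 97/625 = 1831/10000

P(there is an intruder|the alarm triggers) = (279/10000) / (1831/10000) = 279/1831

P(there is an intruder|the alarm triggers) = 279/1831 ≈ 15.24%


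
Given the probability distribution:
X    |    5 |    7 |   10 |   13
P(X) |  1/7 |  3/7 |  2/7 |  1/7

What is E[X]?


E[X] = Σ x·P(X=x)
= (5)×(1/7) + (7)×(3/7) + (10)×(2/7) + (13)×(1/7)
= 59/7

E[X] = 59/7


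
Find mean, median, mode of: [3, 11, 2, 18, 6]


Sorted: [2, 3, 6, 11, 18]
Mean = 40/5 = 8
Median = 6
Freq: {3: 1, 11: 1, 2: 1, 18: 1, 6: 1}
Mode: No mode

Mean=8, Median=6, Mode=No mode


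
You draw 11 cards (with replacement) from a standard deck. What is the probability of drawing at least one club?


P(not a club) = 39/52 = 3/4
P(none in 11 draws) = (3/4)^11 = 177147/4194304
P(≥1 club) = 1 - 177147/4194304 = 4017157/4194304

P = 4017157/4194304 ≈ 95.78%


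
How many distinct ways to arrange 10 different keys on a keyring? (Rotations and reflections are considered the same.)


Free circular arrangements: rotations and reflections both identified.
(n-1)!/2 = 9!/2 = 362880/2 = 181440

181440


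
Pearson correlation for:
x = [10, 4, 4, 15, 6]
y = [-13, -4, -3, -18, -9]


n=5, Σx=39, Σy=-47, Σxy=-482, Σx²=393, Σy²=599
r = (5×(-482) - 39×(-47))/√((5×393 - 39²)(5×599 - (-47)²))
= -577/√(444×786) = -577/√348984 ≈ -577/590.7487 ≈ -0.9767

r ≈ -0.9767


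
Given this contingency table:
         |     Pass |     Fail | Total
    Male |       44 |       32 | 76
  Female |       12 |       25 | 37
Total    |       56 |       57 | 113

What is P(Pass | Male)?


P(Pass | Male) = 44/(44+32) = 44/76 = 11/19

P(Pass|Male) = 11/19 ≈ 57.89%


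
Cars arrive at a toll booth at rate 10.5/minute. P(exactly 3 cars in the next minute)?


Poisson(λ=10.5): P(X=3) = e^(-λ)×λ^k/k!
= e^(-10.5) × 10.5^3 / 3!
≈ 2.753644935e-05 × 1157.625 / 6 ≈ 0.005313

P(X=3) ≈ 0.005313 ≈ 0.53%


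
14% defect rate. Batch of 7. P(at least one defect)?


P(all good) = (43/50)^7 = 271818611107/781250000000
P(≥1 defect) = 509431388893/781250000000

P = 509431388893/781250000000 ≈ 65.21%


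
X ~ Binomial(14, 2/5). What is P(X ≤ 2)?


P(X ≤ 2) = Σ P(X=i) for i=0..2
P(X=0) = 4782969/6103515625
P(X=1) = 44641044/6103515625
P(X=2) = 193444524/6103515625
Sum = 242868537/6103515625

P(X ≤ 2) = 242868537/6103515625 ≈ 3.98%


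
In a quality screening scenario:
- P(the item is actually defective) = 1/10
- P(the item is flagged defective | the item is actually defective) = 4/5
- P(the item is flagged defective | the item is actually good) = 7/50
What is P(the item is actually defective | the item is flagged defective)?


Using Bayes' theorem:
P(A|B) = P(B|A)·P(A) / P(B)

P(the item is flagged defective) = 4/5 × 1/10 + 7/50 × 9/10
= 2/25 + 63/500 = 103/500

P(the item is actually defective|the item is flagged defective) = (2/25) / (103/500) = 40/103

P(the item is actually defective|the item is flagged defective) = 40/103 ≈ 38.83%


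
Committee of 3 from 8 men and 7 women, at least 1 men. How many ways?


Count by #men:
  1M,2W: C(8,1)×C(7,2)=168
  2M,1W: C(8,2)×C(7,1)=196
  3M,0W: C(8,3)×C(7,0)=56
Total = 420

420


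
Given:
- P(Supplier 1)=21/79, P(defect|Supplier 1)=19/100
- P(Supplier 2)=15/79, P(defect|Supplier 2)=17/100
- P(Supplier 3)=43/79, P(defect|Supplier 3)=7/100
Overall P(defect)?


P(B) = Σ P(B|Aᵢ)×P(Aᵢ)
  19/100×21/79 = 399/7900
  17/100×15/79 = 51/1580
  7/100×43/79 = 301/7900
Sum = 191/1580

P(defect) = 191/1580 ≈ 12.09%


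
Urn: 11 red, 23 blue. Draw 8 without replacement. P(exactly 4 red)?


Hypergeometric: C(11,4)×C(23,4)/C(34,8)
= 330×8855/18156204 = 44275/275094

P(X=4) = 44275/275094 ≈ 16.09%


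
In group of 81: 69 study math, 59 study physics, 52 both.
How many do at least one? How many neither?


|A∪B| = 69+59-52 = 76
Neither = 81-76 = 5

At least one: 76; Neither: 5


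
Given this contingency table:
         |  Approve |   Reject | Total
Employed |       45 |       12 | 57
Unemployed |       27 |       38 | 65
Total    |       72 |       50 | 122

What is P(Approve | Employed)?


P(Approve | Employed) = 45/(45+12) = 45/57 = 15/19

P(Approve|Employed) = 15/19 ≈ 78.95%


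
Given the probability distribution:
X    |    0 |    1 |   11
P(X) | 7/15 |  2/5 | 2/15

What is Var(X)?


E[X] = 28/15
E[X²] = 248/15
Var(X) = E[X²] - (E[X])² = 248/15 - 784/225 = 2936/225

Var(X) = 2936/225 ≈ 13.0489


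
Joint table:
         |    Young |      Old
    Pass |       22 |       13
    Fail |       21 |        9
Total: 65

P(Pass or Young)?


P(Pass∨Young) = P(Pass) + P(Young) - P(Pass∧Young)
= (35 + 43 - 22)/65 = 56/65

P = 56/65 ≈ 86.15%


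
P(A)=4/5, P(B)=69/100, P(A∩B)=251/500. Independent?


P(A)×P(B) = 69/125
P(A∩B) = 251/500
Not equal → NOT independent

No, not independent


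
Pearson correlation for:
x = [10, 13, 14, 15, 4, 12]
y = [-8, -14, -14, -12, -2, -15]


n=6, Σx=68, Σy=-65, Σxy=-826, Σx²=850, Σy²=829
r = (6×(-826) - 68×(-65))/√((6×850 - 68²)(6×829 - (-65)²))
= -536/√(476×749) = -536/√356524 ≈ -536/597.0963 ≈ -0.8977

r ≈ -0.8977


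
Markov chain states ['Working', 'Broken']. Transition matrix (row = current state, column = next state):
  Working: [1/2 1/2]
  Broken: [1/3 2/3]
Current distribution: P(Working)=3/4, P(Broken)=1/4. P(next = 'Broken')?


P(next=Broken) = Σᵢ P(now=i)×P(i→Broken)
= 3/4×1/2 + 1/4×2/3
= 3/8 + 1/6 = 13/24

P = 13/24 ≈ 0.5417


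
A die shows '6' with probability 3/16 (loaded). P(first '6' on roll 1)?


Geometric: P(X=1) = (1-p)^(k-1)×p = (13/16)^0×3/16 = 3/16

P(X=1) = 3/16 ≈ 18.75%


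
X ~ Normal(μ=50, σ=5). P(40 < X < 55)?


z₁=(40-50)/5=-2.0, z₂=(55-50)/5=1.0
P = Φ(1.0) - Φ(-2.0) = 0.841345 - 0.022750 = 0.818595 ≈ 0.8186

P(40 < X < 55) ≈ 0.8186


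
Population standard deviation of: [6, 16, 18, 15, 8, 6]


Mean = 69/6 = 23/2
  (6-23/2)²=121/4
  (16-23/2)²=81/4
  (18-23/2)²=169/4
  (15-23/2)²=49/4
  (8-23/2)²=49/4
  (6-23/2)²=121/4
Σ(x-μ)² = 295/2
σ² = (295/2)/6 = 295/12

σ = √(295/12) ≈ 4.9582


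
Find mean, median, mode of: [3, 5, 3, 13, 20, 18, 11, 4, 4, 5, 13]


Sorted: [3, 3, 4, 4, 5, 5, 11, 13, 13, 18, 20]
Mean = 99/11 = 9
Median = 5
Freq: {3: 2, 5: 2, 13: 2, 20: 1, 18: 1, 11: 1, 4: 2}
Mode: [3, 4, 5, 13]

Mean=9, Median=5, Mode=[3, 4, 5, 13]


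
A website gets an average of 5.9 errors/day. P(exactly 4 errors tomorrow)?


Poisson(λ=5.9): P(X=4) = e^(-λ)×λ^k/k!
= e^(-5.9) × 5.9^4 / 4!
≈ 0.002739444819 × 1211.7361 / 24 ≈ 0.138312

P(X=4) ≈ 0.138312 ≈ 13.83%


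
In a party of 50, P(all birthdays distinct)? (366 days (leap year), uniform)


P(all different) = Π(366-i)/366 for i=0..49
= (366/366)×(365/366)×...×(317/366)
= 0.029927

P ≈ 0.0299 ≈ 2.99%


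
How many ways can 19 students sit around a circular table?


Circular arrangements of 19 distinct objects: fix one position to break rotational symmetry.
(n-1)! = 18! = 6402373705728000

6402373705728000


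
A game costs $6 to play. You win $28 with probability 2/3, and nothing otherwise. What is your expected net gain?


E[gain] = (28-6)×2/3 + (-6)×1/3
= 44/3 - 2 = 38/3

Expected net gain = $38/3 ≈ $12.67


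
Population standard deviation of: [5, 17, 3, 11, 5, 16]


Mean = 57/6 = 19/2
  (5-19/2)²=81/4
  (17-19/2)²=225/4
  (3-19/2)²=169/4
  (11-19/2)²=9/4
  (5-19/2)²=81/4
  (16-19/2)²=169/4
Σ(x-μ)² = 367/2
σ² = (367/2)/6 = 367/12

σ = √(367/12) ≈ 5.5302


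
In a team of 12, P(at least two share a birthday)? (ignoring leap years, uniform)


P(all different) = Π(365-i)/365 for i=0..11
= 0.832975
P(match) = 1 - 0.832975 = 0.167025

P ≈ 0.1670 ≈ 16.70%


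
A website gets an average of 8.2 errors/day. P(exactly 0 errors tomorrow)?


Poisson(λ=8.2): P(X=0) = e^(-λ)×λ^k/k!
= e^(-8.2) × 8.2^0 / 0!
≈ 0.00027465357 × 1 / 1 ≈ 0.000275

P(X=0) ≈ 0.000275 ≈ 0.03%


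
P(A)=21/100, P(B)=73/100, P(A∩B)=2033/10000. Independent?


P(A)×P(B) = 1533/10000
P(A∩B) = 2033/10000
Not equal → NOT independent

No, not independent


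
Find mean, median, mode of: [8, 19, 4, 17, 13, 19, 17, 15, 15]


Sorted: [4, 8, 13, 15, 15, 17, 17, 19, 19]
Mean = 127/9
Median = 15
Freq: {8: 1, 19: 2, 4: 1, 17: 2, 13: 1, 15: 2}
Mode: [15, 17, 19]

Mean=127/9, Median=15, Mode=[15, 17, 19]


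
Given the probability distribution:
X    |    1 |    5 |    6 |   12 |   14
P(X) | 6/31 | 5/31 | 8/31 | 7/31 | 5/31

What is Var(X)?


E[X] = 233/31
E[X²] = 2407/31
Var(X) = E[X²] - (E[X])² = 2407/31 - 54289/961 = 20328/961

Var(X) = 20328/961 ≈ 21.1530


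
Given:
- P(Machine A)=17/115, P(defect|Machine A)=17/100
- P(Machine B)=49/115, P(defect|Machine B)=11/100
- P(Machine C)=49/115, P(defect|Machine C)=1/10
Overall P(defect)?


P(B) = Σ P(B|Aᵢ)×P(Aᵢ)
  17/100×17/115 = 289/11500
  11/100×49/115 = 539/11500
  1/10×49/115 = 49/1150
Sum = 659/5750

P(defect) = 659/5750 ≈ 11.46%


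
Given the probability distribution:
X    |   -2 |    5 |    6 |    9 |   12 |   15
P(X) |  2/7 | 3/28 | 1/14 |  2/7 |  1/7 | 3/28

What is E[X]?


E[X] = Σ x·P(X=x)
= (-2)×(2/7) + (5)×(3/28) + (6)×(1/14) + (9)×(2/7) + (12)×(1/7) + (15)×(3/28)
= 44/7

E[X] = 44/7


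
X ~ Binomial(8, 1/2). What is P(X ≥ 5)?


P(X ≥ 5) = Σ P(X=i) for i=5..8
P(X=5) = 7/32
P(X=6) = 7/64
P(X=7) = 1/32
P(X=8) = 1/256
Sum = 93/256

P(X ≥ 5) = 93/256 ≈ 36.33%


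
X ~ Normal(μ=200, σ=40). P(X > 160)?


z = (160-200)/40 = -1.0
P(X > 160) = 1 - P(Z ≤ -1.0) = 1 - 0.1587 = 0.8413

P(X > 160) ≈ 0.8413


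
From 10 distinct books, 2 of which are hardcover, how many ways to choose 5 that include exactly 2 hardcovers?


Choose 2 of the 2 hardcovers and 3 of the other 8 books:
C(2,2)×C(8,3) = 1×56 = 56

56


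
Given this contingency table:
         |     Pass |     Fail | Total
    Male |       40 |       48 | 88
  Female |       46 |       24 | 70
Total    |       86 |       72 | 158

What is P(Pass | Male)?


P(Pass | Male) = 40/(40+48) = 40/88 = 5/11

P(Pass|Male) = 5/11 ≈ 45.45%


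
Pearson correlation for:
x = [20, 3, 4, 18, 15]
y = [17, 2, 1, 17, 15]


n=5, Σx=60, Σy=52, Σxy=881, Σx²=974, Σy²=808
r = (5×881 - 60×52)/√((5×974 - 60²)(5×808 - 52²))
= 1285/√(1270×1336) = 1285/√1696720 ≈ 1285/1302.5821 ≈ 0.9865

r ≈ 0.9865


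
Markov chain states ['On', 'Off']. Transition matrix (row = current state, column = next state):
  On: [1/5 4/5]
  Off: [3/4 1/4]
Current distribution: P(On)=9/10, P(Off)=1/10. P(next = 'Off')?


P(next=Off) = Σᵢ P(now=i)×P(i→Off)
= 9/10×4/5 + 1/10×1/4
= 18/25 + 1/40 = 149/200

P = 149/200 ≈ 0.7450


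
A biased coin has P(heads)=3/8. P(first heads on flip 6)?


Geometric: P(X=6) = (1-p)^(k-1)×p = (5/8)^5×3/8 = 9375/262144

P(X=6) = 9375/262144 ≈ 3.58%


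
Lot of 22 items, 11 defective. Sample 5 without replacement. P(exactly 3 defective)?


Hypergeometric: C(11,3)×C(11,2)/C(22,5)
= 165×55/26334 = 275/798

P(X=3) = 275/798 ≈ 34.46%


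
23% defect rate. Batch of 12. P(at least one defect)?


P(all good) = (77/100)^12 = 43439888521963583647921/1000000000000000000000000
P(≥1 defect) = 956560111478036416352079/1000000000000000000000000

P = 956560111478036416352079/1000000000000000000000000 ≈ 95.66%


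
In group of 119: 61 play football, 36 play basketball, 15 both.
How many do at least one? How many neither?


|A∪B| = 61+36-15 = 82
Neither = 119-82 = 37

At least one: 82; Neither: 37


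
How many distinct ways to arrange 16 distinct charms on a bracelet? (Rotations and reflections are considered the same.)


Free circular arrangements: rotations and reflections both identified.
(n-1)!/2 = 15!/2 = 1307674368000/2 = 653837184000

653837184000


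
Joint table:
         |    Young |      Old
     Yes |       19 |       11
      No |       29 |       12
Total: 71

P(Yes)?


P(Yes) = (19+11)/71 = 30/71

P(Yes) = 30/71 ≈ 42.25%


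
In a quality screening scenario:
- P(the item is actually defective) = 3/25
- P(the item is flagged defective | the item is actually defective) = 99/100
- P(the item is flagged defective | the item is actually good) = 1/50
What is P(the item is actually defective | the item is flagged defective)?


Using Bayes' theorem:
P(A|B) = P(B|A)·P(A) / P(B)

P(the item is flagged defective) = 99/100 × 3/25 + 1/50 × 22/25
= 297/2500 + 11/625 = 341/2500

P(the item is actually defective|the item is flagged defective) = (297/2500) / (341/2500) = 27/31

P(the item is actually defective|the item is flagged defective) = 27/31 ≈ 87.10%


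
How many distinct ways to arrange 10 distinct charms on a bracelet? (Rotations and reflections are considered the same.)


Free circular arrangements: rotations and reflections both identified.
(n-1)!/2 = 9!/2 = 362880/2 = 181440

181440


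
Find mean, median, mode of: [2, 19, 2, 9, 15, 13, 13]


Sorted: [2, 2, 9, 13, 13, 15, 19]
Mean = 73/7
Median = 13
Freq: {2: 2, 19: 1, 9: 1, 15: 1, 13: 2}
Mode: [2, 13]

Mean=73/7, Median=13, Mode=[2, 13]


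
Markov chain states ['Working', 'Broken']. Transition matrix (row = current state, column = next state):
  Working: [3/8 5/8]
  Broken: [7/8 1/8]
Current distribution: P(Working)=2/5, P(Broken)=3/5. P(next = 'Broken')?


P(next=Broken) = Σᵢ P(now=i)×P(i→Broken)
= 2/5×5/8 + 3/5×1/8
= 1/4 + 3/40 = 13/40

P = 13/40 ≈ 0.3250


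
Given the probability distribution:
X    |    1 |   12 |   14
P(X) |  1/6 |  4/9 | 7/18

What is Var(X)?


E[X] = 197/18
E[X²] = 2527/18
Var(X) = E[X²] - (E[X])² = 2527/18 - 38809/324 = 6677/324

Var(X) = 6677/324 ≈ 20.6080


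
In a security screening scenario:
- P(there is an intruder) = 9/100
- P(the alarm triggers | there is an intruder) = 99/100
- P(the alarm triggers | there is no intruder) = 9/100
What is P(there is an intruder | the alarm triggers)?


Using Bayes' theorem:
P(A|B) = P(B|A)·P(A) / P(B)

P(the alarm triggers) = 99/100 × 9/100 + 9/100 × 91/100
= 891/10000 + 819/10000 = 171/1000

P(there is an intruder|the alarm triggers) = (891/10000) / (171/1000) = 99/190

P(there is an intruder|the alarm triggers) = 99/190 ≈ 52.11%


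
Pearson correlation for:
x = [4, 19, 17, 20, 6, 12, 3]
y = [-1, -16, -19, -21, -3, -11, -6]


n=7, Σx=81, Σy=-77, Σxy=-1219, Σx²=1255, Σy²=1225
r = (7×(-1219) - 81×(-77))/√((7×1255 - 81²)(7×1225 - (-77)²))
= -2296/√(2224×2646) = -2296/√5884704 ≈ -2296/2425.8409 ≈ -0.9465

r ≈ -0.9465


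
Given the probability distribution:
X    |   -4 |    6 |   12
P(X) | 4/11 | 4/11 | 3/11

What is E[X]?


E[X] = Σ x·P(X=x)
= (-4)×(4/11) + (6)×(4/11) + (12)×(3/11)
= 4

E[X] = 4


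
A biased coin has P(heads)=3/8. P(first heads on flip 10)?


Geometric: P(X=10) = (1-p)^(k-1)×p = (5/8)^9×3/8 = 5859375/1073741824

P(X=10) = 5859375/1073741824 ≈ 0.55%


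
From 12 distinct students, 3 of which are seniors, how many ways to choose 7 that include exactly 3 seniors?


Choose 3 of the 3 seniors and 4 of the other 9 students:
C(3,3)×C(9,4) = 1×126 = 126

126


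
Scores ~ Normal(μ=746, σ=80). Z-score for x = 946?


z = (x - μ)/σ = (946 - 746)/80 = 2.5

z = 2.5


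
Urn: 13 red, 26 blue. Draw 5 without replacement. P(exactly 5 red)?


Hypergeometric: C(13,5)×C(26,0)/C(39,5)
= 1287×1/575757 = 11/4921

P(X=5) = 11/4921 ≈ 0.22%


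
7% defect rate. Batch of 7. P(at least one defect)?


P(all good) = (93/100)^7 = 60170087060757/100000000000000
P(≥1 defect) = 39829912939243/100000000000000

P = 39829912939243/100000000000000 ≈ 39.83%


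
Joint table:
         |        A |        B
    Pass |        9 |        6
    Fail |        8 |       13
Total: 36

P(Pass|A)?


P(Pass|A) = 9/(9+8) = 9/17

P = 9/17 ≈ 52.94%


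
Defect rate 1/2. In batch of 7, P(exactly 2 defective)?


Binomial: P(X=2) = C(7,2)×p^2×(1-p)^5
= 21 × 1/4 × 1/32 = 21/128

P(X=2) = 21/128 ≈ 16.41%


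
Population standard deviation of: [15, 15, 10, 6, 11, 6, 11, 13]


Mean = 87/8
  (15-87/8)²=1089/64
  (15-87/8)²=1089/64
  (10-87/8)²=49/64
  (6-87/8)²=1521/64
  (11-87/8)²=1/64
  (6-87/8)²=1521/64
  (11-87/8)²=1/64
  (13-87/8)²=289/64
Σ(x-μ)² = 695/8
σ² = (695/8)/8 = 695/64

σ = √(695/64) ≈ 3.2954


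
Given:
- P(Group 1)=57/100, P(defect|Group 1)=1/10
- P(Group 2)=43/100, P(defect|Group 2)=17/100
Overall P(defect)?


P(B) = Σ P(B|Aᵢ)×P(Aᵢ)
  1/10×57/100 = 57/1000
  17/100×43/100 = 731/10000
Sum = 1301/10000

P(defect) = 1301/10000 ≈ 13.01%


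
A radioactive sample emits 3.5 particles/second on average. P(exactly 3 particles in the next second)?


Poisson(λ=3.5): P(X=3) = e^(-λ)×λ^k/k!
= e^(-3.5) × 3.5^3 / 3!
≈ 0.03019738342 × 42.875 / 6 ≈ 0.215785

P(X=3) ≈ 0.215785 ≈ 21.58%


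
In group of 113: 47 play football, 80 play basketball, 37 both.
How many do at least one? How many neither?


|A∪B| = 47+80-37 = 90
Neither = 113-90 = 23

At least one: 90; Neither: 23


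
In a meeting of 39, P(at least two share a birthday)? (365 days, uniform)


P(all different) = Π(365-i)/365 for i=0..38
= 0.121780
P(match) = 1 - 0.121780 = 0.878220

P ≈ 0.8782 ≈ 87.82%


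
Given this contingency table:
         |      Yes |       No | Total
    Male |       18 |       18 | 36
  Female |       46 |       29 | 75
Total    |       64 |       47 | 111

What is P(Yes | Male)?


P(Yes | Male) = 18/(18+18) = 18/36 = 1/2

P(Yes|Male) = 1/2 ≈ 50.00%


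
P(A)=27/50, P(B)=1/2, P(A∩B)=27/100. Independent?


P(A)×P(B) = 27/100
P(A∩B) = 27/100
Equal ✓ → Independent

Yes, independent


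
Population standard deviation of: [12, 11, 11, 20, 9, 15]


Mean = 78/6 = 13
  (12-13)²=1
  (11-13)²=4
  (11-13)²=4
  (20-13)²=49
  (9-13)²=16
  (15-13)²=4
Σ(x-μ)² = 78
σ² = 78/6 = 13

σ = √(13) ≈ 3.6056


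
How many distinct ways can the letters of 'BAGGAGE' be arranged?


Letters: 7, freq: {'B': 1, 'A': 2, 'G': 3, 'E': 1}
7!/(1!×2!×3!×1!) = 5040/12 = 420

420


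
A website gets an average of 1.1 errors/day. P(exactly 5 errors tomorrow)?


Poisson(λ=1.1): P(X=5) = e^(-λ)×λ^k/k!
= e^(-1.1) × 1.1^5 / 5!
≈ 0.3328710837 × 1.61051 / 120 ≈ 0.004467

P(X=5) ≈ 0.004467 ≈ 0.45%


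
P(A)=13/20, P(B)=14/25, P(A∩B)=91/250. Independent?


P(A)×P(B) = 91/250
P(A∩B) = 91/250
Equal ✓ → Independent

Yes, independent


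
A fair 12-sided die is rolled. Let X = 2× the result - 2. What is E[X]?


E[die] = (1+12)/2 = 13/2
E[X] = 2×13/2 - 2 = 11

E[X] = 11


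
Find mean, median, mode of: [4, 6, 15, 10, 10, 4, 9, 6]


Sorted: [4, 4, 6, 6, 9, 10, 10, 15]
Mean = 64/8 = 8
Median = 15/2
Freq: {4: 2, 6: 2, 15: 1, 10: 2, 9: 1}
Mode: [4, 6, 10]

Mean=8, Median=15/2, Mode=[4, 6, 10]


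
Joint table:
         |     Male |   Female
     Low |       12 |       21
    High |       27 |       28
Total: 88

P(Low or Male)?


P(Low∨Male) = P(Low) + P(Male) - P(Low∧Male)
= (33 + 39 - 12)/88 = 60/88 = 15/22

P = 15/22 ≈ 68.18%


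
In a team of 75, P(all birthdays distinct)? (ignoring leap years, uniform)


P(all different) = Π(365-i)/365 for i=0..74
= (365/365)×(364/365)×...×(291/365)
= 0.000280

P ≈ 0.0003 ≈ 0.03%


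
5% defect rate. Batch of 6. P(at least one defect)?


P(all good) = (19/20)^6 = 47045881/64000000
P(≥1 defect) = 16954119/64000000

P = 16954119/64000000 ≈ 26.49%


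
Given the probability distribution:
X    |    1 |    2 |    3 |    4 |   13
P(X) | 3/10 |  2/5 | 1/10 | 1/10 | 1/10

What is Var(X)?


E[X] = 31/10
E[X²] = 213/10
Var(X) = E[X²] - (E[X])² = 213/10 - 961/100 = 1169/100

Var(X) = 1169/100 ≈ 11.6900


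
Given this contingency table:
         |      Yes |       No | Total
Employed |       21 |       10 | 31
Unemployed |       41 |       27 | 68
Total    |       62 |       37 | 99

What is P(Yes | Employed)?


P(Yes | Employed) = 21/(21+10) = 21/31

P(Yes|Employed) = 21/31 ≈ 67.74%


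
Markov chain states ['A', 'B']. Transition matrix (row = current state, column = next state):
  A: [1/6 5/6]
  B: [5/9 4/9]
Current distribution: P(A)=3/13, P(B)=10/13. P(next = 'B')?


P(next=B) = Σᵢ P(now=i)×P(i→B)
= 3/13×5/6 + 10/13×4/9
= 5/26 + 40/117 = 125/234

P = 125/234 ≈ 0.5342


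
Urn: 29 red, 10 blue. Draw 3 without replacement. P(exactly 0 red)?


Hypergeometric: C(29,0)×C(10,3)/C(39,3)
= 1×120/9139 = 120/9139

P(X=0) = 120/9139 ≈ 1.31%


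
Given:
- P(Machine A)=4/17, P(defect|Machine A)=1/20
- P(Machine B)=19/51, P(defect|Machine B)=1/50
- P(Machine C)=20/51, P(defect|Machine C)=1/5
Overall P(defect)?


P(B) = Σ P(B|Aᵢ)×P(Aᵢ)
  1/20×4/17 = 1/85
  1/50×19/51 = 19/2550
  1/5×20/51 = 4/51
Sum = 83/850

P(defect) = 83/850 ≈ 9.76%


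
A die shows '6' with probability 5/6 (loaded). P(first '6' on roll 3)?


Geometric: P(X=3) = (1-p)^(k-1)×p = (1/6)^2×5/6 = 5/216

P(X=3) = 5/216 ≈ 2.31%


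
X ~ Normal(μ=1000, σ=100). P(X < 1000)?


z = (1000-1000)/100 = 0.0
P(Z < 0.0) = 0.5000

P(X < 1000) ≈ 0.5000


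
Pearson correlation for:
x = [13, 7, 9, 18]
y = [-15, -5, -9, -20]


n=4, Σx=47, Σy=-49, Σxy=-671, Σx²=623, Σy²=731
r = (4×(-671) - 47×(-49))/√((4×623 - 47²)(4×731 - (-49)²))
= -381/√(283×523) = -381/√148009 ≈ -381/384.7194 ≈ -0.9903

r ≈ -0.9903


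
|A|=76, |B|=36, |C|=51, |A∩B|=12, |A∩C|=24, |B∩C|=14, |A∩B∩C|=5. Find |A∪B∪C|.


|A∪B∪C| = 76+36+51-12-24-14+5 = 118

|A∪B∪C| = 118


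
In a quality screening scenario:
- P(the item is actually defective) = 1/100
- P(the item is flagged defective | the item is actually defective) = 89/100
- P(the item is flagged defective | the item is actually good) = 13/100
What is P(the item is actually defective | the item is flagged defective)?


Using Bayes' theorem:
P(A|B) = P(B|A)·P(A) / P(B)

P(the item is flagged defective) = 89/100 × 1/100 + 13/100 × 99/100
= 89/10000 + 1287/10000 = 86/625

P(the item is actually defective|the item is flagged defective) = (89/10000) / (86/625) = 89/1376

P(the item is actually defective|the item is flagged defective) = 89/1376 ≈ 6.47%


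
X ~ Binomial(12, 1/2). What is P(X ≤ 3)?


P(X ≤ 3) = Σ P(X=i) for i=0..3
P(X=0) = 1/4096
P(X=1) = 3/1024
P(X=2) = 33/2048
P(X=3) = 55/1024
Sum = 299/4096

P(X ≤ 3) = 299/4096 ≈ 7.30%


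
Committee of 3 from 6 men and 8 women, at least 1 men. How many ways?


Count by #men:
  1M,2W: C(6,1)×C(8,2)=168
  2M,1W: C(6,2)×C(8,1)=120
  3M,0W: C(6,3)×C(8,0)=20
Total = 308

308


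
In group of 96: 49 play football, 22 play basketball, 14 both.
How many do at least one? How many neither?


|A∪B| = 49+22-14 = 57
Neither = 96-57 = 39

At least one: 57; Neither: 39


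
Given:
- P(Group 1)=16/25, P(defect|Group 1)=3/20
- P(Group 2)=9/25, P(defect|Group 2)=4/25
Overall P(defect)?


P(B) = Σ P(B|Aᵢ)×P(Aᵢ)
  3/20×16/25 = 12/125
  4/25×9/25 = 36/625
Sum = 96/625

P(defect) = 96/625 ≈ 15.36%


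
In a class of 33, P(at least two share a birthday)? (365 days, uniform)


P(all different) = Π(365-i)/365 for i=0..32
= 0.225028
P(match) = 1 - 0.225028 = 0.774972

P ≈ 0.7750 ≈ 77.50%


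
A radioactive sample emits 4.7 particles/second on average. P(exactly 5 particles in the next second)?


Poisson(λ=4.7): P(X=5) = e^(-λ)×λ^k/k!
= e^(-4.7) × 4.7^5 / 5!
≈ 0.009095277102 × 2293.45007 / 120 ≈ 0.173830

P(X=5) ≈ 0.173830 ≈ 17.38%


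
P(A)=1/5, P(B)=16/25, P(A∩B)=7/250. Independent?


P(A)×P(B) = 16/125
P(A∩B) = 7/250
Not equal → NOT independent

No, not independent


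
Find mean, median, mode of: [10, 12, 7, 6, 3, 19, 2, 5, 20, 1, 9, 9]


Sorted: [1, 2, 3, 5, 6, 7, 9, 9, 10, 12, 19, 20]
Mean = 103/12
Median = 8
Freq: {10: 1, 12: 1, 7: 1, 6: 1, 3: 1, 19: 1, 2: 1, 5: 1, 20: 1, 1: 1, 9: 2}
Mode: [9]

Mean=103/12, Median=8, Mode=9


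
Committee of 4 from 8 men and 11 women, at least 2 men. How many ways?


Count by #men:
  2M,2W: C(8,2)×C(11,2)=1540
  3M,1W: C(8,3)×C(11,1)=616
  4M,0W: C(8,4)×C(11,0)=70
Total = 2226

2226


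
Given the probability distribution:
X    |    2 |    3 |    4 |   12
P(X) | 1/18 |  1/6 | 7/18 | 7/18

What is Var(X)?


E[X] = 41/6
E[X²] = 1151/18
Var(X) = E[X²] - (E[X])² = 1151/18 - 1681/36 = 69/4

Var(X) = 69/4 ≈ 17.2500


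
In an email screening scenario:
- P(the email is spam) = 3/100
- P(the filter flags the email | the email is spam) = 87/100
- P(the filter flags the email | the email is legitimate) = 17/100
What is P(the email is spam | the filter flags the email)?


Using Bayes' theorem:
P(A|B) = P(B|A)·P(A) / P(B)

P(the filter flags the email) = 87/100 × 3/100 + 17/100 × 97/100
= 261/10000 + 1649/10000 = 191/1000

P(the email is spam|the filter flags the email) = (261/10000) / (191/1000) = 261/1910

P(the email is spam|the filter flags the email) = 261/1910 ≈ 13.66%


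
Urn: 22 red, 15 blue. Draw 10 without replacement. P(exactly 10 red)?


Hypergeometric: C(22,10)×C(15,0)/C(37,10)
= 646646×1/348330136 = 247/133052

P(X=10) = 247/133052 ≈ 0.19%


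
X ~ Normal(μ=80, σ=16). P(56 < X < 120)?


z₁=(56-80)/16=-1.5, z₂=(120-80)/16=2.5
P = Φ(2.5) - Φ(-1.5) = 0.993790 - 0.066807 = 0.926983 ≈ 0.9270

P(56 < X < 120) ≈ 0.9270


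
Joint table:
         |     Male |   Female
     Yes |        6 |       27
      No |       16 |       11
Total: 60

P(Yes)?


P(Yes) = (6+27)/60 = 33/60 = 11/20

P(Yes) = 11/20 ≈ 55.00%


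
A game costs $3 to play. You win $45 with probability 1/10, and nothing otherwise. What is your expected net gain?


E[gain] = (45-3)×1/10 + (-3)×9/10
= 21/5 - 27/10 = 3/2

Expected net gain = $3/2 ≈ $1.50


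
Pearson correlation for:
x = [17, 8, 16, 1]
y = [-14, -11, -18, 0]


n=4, Σx=42, Σy=-43, Σxy=-614, Σx²=610, Σy²=641
r = (4×(-614) - 42×(-43))/√((4×610 - 42²)(4×641 - (-43)²))
= -650/√(676×715) = -650/√483340 ≈ -650/695.2266 ≈ -0.9349

r ≈ -0.9349


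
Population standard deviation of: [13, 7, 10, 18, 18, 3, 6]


Mean = 75/7
  (13-75/7)²=256/49
  (7-75/7)²=676/49
  (10-75/7)²=25/49
  (18-75/7)²=2601/49
  (18-75/7)²=2601/49
  (3-75/7)²=2916/49
  (6-75/7)²=1089/49
Σ(x-μ)² = 1452/7
σ² = (1452/7)/7 = 1452/49

σ = √(1452/49) ≈ 5.4436


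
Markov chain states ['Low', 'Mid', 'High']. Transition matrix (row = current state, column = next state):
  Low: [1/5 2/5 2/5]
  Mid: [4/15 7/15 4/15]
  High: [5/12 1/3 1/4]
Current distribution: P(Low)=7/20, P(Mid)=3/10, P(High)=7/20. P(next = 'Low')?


P(next=Low) = Σᵢ P(now=i)×P(i→Low)
= 7/20×1/5 + 3/10×4/15 + 7/20×5/12
= 7/100 + 2/25 + 7/48 = 71/240

P = 71/240 ≈ 0.2958


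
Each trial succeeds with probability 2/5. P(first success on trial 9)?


Geometric: P(X=9) = (1-p)^(k-1)×p = (3/5)^8×2/5 = 13122/1953125

P(X=9) = 13122/1953125 ≈ 0.67%


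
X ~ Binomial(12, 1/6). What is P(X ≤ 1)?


P(X ≤ 1) = Σ P(X=i) for i=0..1
P(X=0) = 244140625/2176782336
P(X=1) = 48828125/181398528
Sum = 830078125/2176782336

P(X ≤ 1) = 830078125/2176782336 ≈ 38.13%


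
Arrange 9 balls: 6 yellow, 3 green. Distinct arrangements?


9!/(6!×3!) = 84

84


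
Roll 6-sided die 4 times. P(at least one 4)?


P(no 4)^4 = (5/6)^4 = 625/1296
P(≥1) = 1 - 625/1296 = 671/1296

P = 671/1296 ≈ 51.77%


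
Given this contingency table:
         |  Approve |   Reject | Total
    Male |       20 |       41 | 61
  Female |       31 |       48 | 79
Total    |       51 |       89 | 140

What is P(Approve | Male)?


P(Approve | Male) = 20/(20+41) = 20/61

P(Approve|Male) = 20/61 ≈ 32.79%


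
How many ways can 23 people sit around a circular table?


Circular arrangements of 23 distinct objects: fix one position to break rotational symmetry.
(n-1)! = 22! = 1124000727777607680000

1124000727777607680000


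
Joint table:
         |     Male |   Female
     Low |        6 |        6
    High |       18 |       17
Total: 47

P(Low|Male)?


P(Low|Male) = 6/(6+18) = 6/24 = 1/4

P = 1/4 ≈ 25.00%


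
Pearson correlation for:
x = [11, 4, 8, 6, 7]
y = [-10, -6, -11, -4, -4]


n=5, Σx=36, Σy=-35, Σxy=-274, Σx²=286, Σy²=289
r = (5×(-274) - 36×(-35))/√((5×286 - 36²)(5×289 - (-35)²))
= -110/√(134×220) = -110/√29480 ≈ -110/171.6974 ≈ -0.6407

r ≈ -0.6407


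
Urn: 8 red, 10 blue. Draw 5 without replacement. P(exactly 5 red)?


Hypergeometric: C(8,5)×C(10,0)/C(18,5)
= 56×1/8568 = 1/153

P(X=5) = 1/153 ≈ 0.65%


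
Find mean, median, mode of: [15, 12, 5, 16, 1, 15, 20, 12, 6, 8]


Sorted: [1, 5, 6, 8, 12, 12, 15, 15, 16, 20]
Mean = 110/10 = 11
Median = 12
Freq: {15: 2, 12: 2, 5: 1, 16: 1, 1: 1, 20: 1, 6: 1, 8: 1}
Mode: [12, 15]

Mean=11, Median=12, Mode=[12, 15]


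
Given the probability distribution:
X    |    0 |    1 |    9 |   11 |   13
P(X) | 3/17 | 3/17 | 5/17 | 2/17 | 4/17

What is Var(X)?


E[X] = 122/17
E[X²] = 78
Var(X) = E[X²] - (E[X])² = 78 - 14884/289 = 7658/289

Var(X) = 7658/289 ≈ 26.4983


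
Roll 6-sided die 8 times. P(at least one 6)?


P(no 6)^8 = (5/6)^8 = 390625/1679616
P(≥1) = 1 - 390625/1679616 = 1288991/1679616

P = 1288991/1679616 ≈ 76.74%


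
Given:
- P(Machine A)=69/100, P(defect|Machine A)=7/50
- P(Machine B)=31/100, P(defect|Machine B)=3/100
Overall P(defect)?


P(B) = Σ P(B|Aᵢ)×P(Aᵢ)
  7/50×69/100 = 483/5000
  3/100×31/100 = 93/10000
Sum = 1059/10000

P(defect) = 1059/10000 ≈ 10.59%


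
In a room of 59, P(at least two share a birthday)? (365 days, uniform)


P(all different) = Π(365-i)/365 for i=0..58
= 0.007011
P(match) = 1 - 0.007011 = 0.992989

P ≈ 0.9930 ≈ 99.30%


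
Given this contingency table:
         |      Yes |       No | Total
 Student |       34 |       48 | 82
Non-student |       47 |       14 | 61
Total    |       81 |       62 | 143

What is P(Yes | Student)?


P(Yes | Student) = 34/(34+48) = 34/82 = 17/41

P(Yes|Student) = 17/41 ≈ 41.46%


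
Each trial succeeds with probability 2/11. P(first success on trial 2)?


Geometric: P(X=2) = (1-p)^(k-1)×p = (9/11)^1×2/11 = 18/121

P(X=2) = 18/121 ≈ 14.88%


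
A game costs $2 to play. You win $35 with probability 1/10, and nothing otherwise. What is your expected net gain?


E[gain] = (35-2)×1/10 + (-2)×9/10
= 33/10 - 9/5 = 3/2

Expected net gain = $3/2 ≈ $1.50


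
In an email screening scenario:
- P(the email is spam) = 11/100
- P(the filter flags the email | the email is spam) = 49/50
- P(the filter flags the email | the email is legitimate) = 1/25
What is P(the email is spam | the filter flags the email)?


Using Bayes' theorem:
P(A|B) = P(B|A)·P(A) / P(B)

P(the filter flags the email) = 49/50 × 11/100 + 1/25 × 89/100
= 539/5000 + 89/2500 = 717/5000

P(the email is spam|the filter flags the email) = (539/5000) / (717/5000) = 539/717

P(the email is spam|the filter flags the email) = 539/717 ≈ 75.17%


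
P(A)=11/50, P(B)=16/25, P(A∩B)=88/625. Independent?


P(A)×P(B) = 88/625
P(A∩B) = 88/625
Equal ✓ → Independent

Yes, independent


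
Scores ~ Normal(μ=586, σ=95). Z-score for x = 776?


z = (x - μ)/σ = (776 - 586)/95 = 2.0

z = 2.0


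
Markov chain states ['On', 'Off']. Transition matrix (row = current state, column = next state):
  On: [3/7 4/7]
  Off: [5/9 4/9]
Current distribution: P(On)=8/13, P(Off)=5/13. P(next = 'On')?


P(next=On) = Σᵢ P(now=i)×P(i→On)
= 8/13×3/7 + 5/13×5/9
= 24/91 + 25/117 = 391/819

P = 391/819 ≈ 0.4774


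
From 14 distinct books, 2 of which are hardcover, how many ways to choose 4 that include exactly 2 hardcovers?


Choose 2 of the 2 hardcovers and 2 of the other 12 books:
C(2,2)×C(12,2) = 1×66 = 66

66


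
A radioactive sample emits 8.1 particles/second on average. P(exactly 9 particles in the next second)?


Poisson(λ=8.1): P(X=9) = e^(-λ)×λ^k/k!
= e^(-8.1) × 8.1^9 / 9!
≈ 0.0003035391381 × 150094635.297 / 362880 ≈ 0.125550

P(X=9) ≈ 0.125550 ≈ 12.56%


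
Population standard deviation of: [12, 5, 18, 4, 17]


Mean = 56/5
  (12-56/5)²=16/25
  (5-56/5)²=961/25
  (18-56/5)²=1156/25
  (4-56/5)²=1296/25
  (17-56/5)²=841/25
Σ(x-μ)² = 854/5
σ² = (854/5)/5 = 854/25

σ = √(854/25) ≈ 5.8447


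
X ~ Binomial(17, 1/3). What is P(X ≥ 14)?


P(X ≥ 14) = Σ P(X=i) for i=14..17
P(X=14) = 5440/129140163
P(X=15) = 544/129140163
P(X=16) = 34/129140163
P(X=17) = 1/129140163
Sum = 6019/129140163

P(X ≥ 14) = 6019/129140163 ≈ 0.00%


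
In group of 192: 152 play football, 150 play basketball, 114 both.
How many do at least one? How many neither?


|A∪B| = 152+150-114 = 188
Neither = 192-188 = 4

At least one: 188; Neither: 4
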